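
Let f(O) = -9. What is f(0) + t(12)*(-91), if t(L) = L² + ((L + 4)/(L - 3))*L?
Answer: -45163/3 ≈ -15054.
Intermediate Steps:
t(L) = L² + L*(4 + L)/(-3 + L) (t(L) = L² + ((4 + L)/(-3 + L))*L = L² + L*(4 + L)/(-3 + L))
f(0) + t(12)*(-91) = -9 + (12*(4 + 12² - 2*12)/(-3 + 12))*(-91) = -9 + (12*(4 + 144 - 24)/9)*(-91) = -9 + (12*(⅑)*124)*(-91) = -9 + (496/3)*(-91) = -9 - 45136/3 = -45163/3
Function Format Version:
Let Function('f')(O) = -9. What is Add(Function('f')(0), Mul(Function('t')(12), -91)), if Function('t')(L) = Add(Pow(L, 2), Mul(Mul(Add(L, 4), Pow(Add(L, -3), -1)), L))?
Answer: Rational(-45163, 3) ≈ -15054.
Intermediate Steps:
Function('t')(L) = Add(Pow(L, 2), Mul(L, Pow(Add(-3, L), -1), Add(4, L))) (Function('t')(L) = Add(Pow(L, 2), Mul(Mul(Add(4, L), Pow(Add(-3, L), -1)), L)) = Add(Pow(L, 2), Mul(Mul(Pow(Add(-3, L), -1), Add(4, L)), L)) = Add(Pow(L, 2), Mul(L, Pow(Add(-3, L), -1), Add(4, L))))
Add(Function('f')(0), Mul(Function('t')(12), -91)) = Add(-9, Mul(Mul(12, Pow(Add(-3, 12), -1), Add(4, Pow(12, 2), Mul(-2, 12))), -91)) = Add(-9, Mul(Mul(12, Pow(9, -1), Add(4, 144, -24)), -91)) = Add(-9, Mul(Mul(12, Rational(1, 9), 124), -91)) = Add(-9, Mul(Rational(496, 3), -91)) = Add(-9, Rational(-45136, 3)) = Rational(-45163, 3)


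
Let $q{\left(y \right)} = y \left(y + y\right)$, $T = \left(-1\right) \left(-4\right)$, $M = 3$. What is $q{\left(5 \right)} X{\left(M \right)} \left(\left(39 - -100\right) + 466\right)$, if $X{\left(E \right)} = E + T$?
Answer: $211750$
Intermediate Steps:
$T = 4$
$X{\left(E \right)} = 4 + E$ ($X{\left(E \right)} = E + 4 = 4 + E$)
$q{\left(y \right)} = 2 y^{2}$ ($q{\left(y \right)} = y 2 y = 2 y^{2}$)
$q{\left(5 \right)} X{\left(M \right)} \left(\left(39 - -100\right) + 466\right) = 2 \cdot 5^{2} \left(4 + 3\right) \left(\left(39 - -100\right) + 466\right) = 2 \cdot 25 \cdot 7 \left(\left(39 + 100\right) + 466\right) = 50 \cdot 7 \left(139 + 466\right) = 350 \cdot 605 = 211750$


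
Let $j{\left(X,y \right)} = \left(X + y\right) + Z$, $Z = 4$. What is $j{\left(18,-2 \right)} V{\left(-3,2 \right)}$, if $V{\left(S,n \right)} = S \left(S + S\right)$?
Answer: $360$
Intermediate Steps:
$V{\left(S,n \right)} = 2 S^{2}$ ($V{\left(S,n \right)} = S 2 S = 2 S^{2}$)
$j{\left(X,y \right)} = 4 + X + y$ ($j{\left(X,y \right)} = \left(X + y\right) + 4 = 4 + X + y$)
$j{\left(18,-2 \right)} V{\left(-3,2 \right)} = \left(4 + 18 - 2\right) 2 \left(-3\right)^{2} = 20 \cdot 2 \cdot 9 = 20 \cdot 18 = 360$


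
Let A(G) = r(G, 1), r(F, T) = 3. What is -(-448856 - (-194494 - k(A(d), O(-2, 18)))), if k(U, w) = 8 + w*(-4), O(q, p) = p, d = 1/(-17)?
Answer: 254426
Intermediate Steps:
d = -1/17 ≈ -0.058824
A(G) = 3
k(U, w) = 8 - 4*w
-(-448856 - (-194494 - k(A(d), O(-2, 18)))) = -(-448856 - (-194494 - (8 - 4*18))) = -(-448856 - (-194494 - (8 - 72))) = -(-448856 - (-194494 - 1*(-64))) = -(-448856 - (-194494 + 64)) = -(-448856 - 1*(-194430)) = -(-448856 + 194430) = -1*(-254426) = 254426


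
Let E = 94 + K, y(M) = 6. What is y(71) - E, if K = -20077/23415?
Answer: -2040443/23415 ≈ -87.143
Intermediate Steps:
K = -20077/23415 (K = -20077*1/23415 = -20077/23415 ≈ -0.85744)
E = 2180933/23415 (E = 94 - 20077/23415 = 2180933/23415 ≈ 93.143)
y(71) - E = 6 - 1*2180933/23415 = 6 - 2180933/23415 = -2040443/23415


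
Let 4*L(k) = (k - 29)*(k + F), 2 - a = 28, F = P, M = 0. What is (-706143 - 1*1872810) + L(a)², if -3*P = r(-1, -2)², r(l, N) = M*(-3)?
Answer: -9804587/4 ≈ -2.4511e+6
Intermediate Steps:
r(l, N) = 0 (r(l, N) = 0*(-3) = 0)
P = 0 (P = -⅓*0² = -⅓*0 = 0)
F = 0
a = -26 (a = 2 - 1*28 = 2 - 28 = -26)
L(k) = k*(-29 + k)/4 (L(k) = ((k - 29)*(k + 0))/4 = ((-29 + k)*k)/4 = (k*(-29 + k))/4 = k*(-29 + k)/4)
(-706143 - 1*1872810) + L(a)² = (-706143 - 1*1872810) + ((¼)*(-26)*(-29 - 26))² = (-706143 - 1872810) + ((¼)*(-26)*(-55))² = -2578953 + (715/2)² = -2578953 + 511225/4 = -9804587/4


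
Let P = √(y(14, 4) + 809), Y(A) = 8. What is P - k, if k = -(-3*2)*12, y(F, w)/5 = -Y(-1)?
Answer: -72 + √769 ≈ -44.269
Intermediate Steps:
y(F, w) = -40 (y(F, w) = 5*(-1*8) = 5*(-8) = -40)
P = √769 (P = √(-40 + 809) = √769 ≈ 27.731)
k = 72 (k = -(-6)*12 = -1*(-72) = 72)
P - k = √769 - 1*72 = √769 - 72 = -72 + √769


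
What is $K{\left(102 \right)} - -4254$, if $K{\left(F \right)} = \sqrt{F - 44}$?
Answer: $4254 + \sqrt{58} \approx 4261.6$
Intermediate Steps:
$K{\left(F \right)} = \sqrt{-44 + F}$
$K{\left(102 \right)} - -4254 = \sqrt{-44 + 102} - -4254 = \sqrt{58} + 4254 = 4254 + \sqrt{58}$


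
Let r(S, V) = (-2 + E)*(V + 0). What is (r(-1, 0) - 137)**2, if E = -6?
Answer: 18769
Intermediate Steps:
r(S, V) = -8*V (r(S, V) = (-2 - 6)*(V + 0) = -8*V)
(r(-1, 0) - 137)**2 = (-8*0 - 137)**2 = (0 - 137)**2 = (-137)**2 = 18769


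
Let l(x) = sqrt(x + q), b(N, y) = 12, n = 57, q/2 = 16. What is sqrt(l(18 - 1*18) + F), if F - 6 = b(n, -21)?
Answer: sqrt(18 + 4*sqrt(2)) ≈ 4.8638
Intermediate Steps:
q = 32 (q = 2*16 = 32)
l(x) = sqrt(32 + x) (l(x) = sqrt(x + 32) = sqrt(32 + x))
F = 18 (F = 6 + 12 = 18)
sqrt(l(18 - 1*18) + F) = sqrt(sqrt(32 + (18 - 1*18)) + 18) = sqrt(sqrt(32 + (18 - 18)) + 18) = sqrt(sqrt(32 + 0) + 18) = sqrt(sqrt(32) + 18) = sqrt(4*sqrt(2) + 18) = sqrt(18 + 4*sqrt(2))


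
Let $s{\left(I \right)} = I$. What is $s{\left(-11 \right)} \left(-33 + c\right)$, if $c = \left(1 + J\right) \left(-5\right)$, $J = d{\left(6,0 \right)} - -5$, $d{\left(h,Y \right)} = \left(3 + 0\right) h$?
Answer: $1683$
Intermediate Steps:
$d{\left(h,Y \right)} = 3 h$
$J = 23$ ($J = 3 \cdot 6 - -5 = 18 + 5 = 23$)
$c = -120$ ($c = \left(1 + 23\right) \left(-5\right) = 24 \left(-5\right) = -120$)
$s{\left(-11 \right)} \left(-33 + c\right) = - 11 \left(-33 - 120\right) = \left(-11\right) \left(-153\right) = 1683$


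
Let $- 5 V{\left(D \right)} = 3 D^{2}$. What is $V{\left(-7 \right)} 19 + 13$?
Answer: $- \frac{2728}{5} \approx -545.6$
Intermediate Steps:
$V{\left(D \right)} = - \frac{3 D^{2}}{5}$
$V{\left(-7 \right)} 19 + 13 = - \frac{3 \left(-7\right)^{2}}{5} \cdot 19 + 13 = \left(- \frac{3}{5}\right) 49 \cdot 19 + 13 = \left(- \frac{147}{5}\right) 19 + 13 = - \frac{2793}{5} + 13 = - \frac{2728}{5}$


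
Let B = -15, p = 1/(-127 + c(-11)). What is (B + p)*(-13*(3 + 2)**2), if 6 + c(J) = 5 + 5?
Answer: 599950/123 ≈ 4877.6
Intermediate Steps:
c(J) = 4 (c(J) = -6 + (5 + 5) = -6 + 10 = 4)
p = -1/123 (p = 1/(-127 + 4) = 1/(-123) = -1/123 ≈ -0.0081301)
(B + p)*(-13*(3 + 2)**2) = (-15 - 1/123)*(-13*(3 + 2)**2) = -(-23998)*5**2/123 = -(-23998)*25/123 = -1846/123*(-325) = 599950/123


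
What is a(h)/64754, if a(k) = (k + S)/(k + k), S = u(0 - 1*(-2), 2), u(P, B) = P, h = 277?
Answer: 279/35873716 ≈ 7.7773e-6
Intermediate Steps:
S = 2 (S = 0 - 1*(-2) = 0 + 2 = 2)
a(k) = (2 + k)/(2*k) (a(k) = (k + 2)/(k + k) = (2 + k)/((2*k)) = (2 + k)*(1/(2*k)) = (2 + k)/(2*k))
a(h)/64754 = ((½)*(2 + 277)/277)/64754 = ((½)*(1/277)*279)*(1/64754) = (279/554)*(1/64754) = 279/35873716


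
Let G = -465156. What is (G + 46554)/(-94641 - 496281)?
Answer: 69767/98487 ≈ 0.70839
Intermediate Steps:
(G + 46554)/(-94641 - 496281) = (-465156 + 46554)/(-94641 - 496281) = -418602/(-590922) = -418602*(-1/590922) = 69767/98487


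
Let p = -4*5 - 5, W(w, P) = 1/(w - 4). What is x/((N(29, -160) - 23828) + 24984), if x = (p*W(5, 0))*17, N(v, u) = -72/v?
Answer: -12325/33452 ≈ -0.36844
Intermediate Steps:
W(w, P) = 1/(-4 + w)
p = -25 (p = -20 - 5 = -25)
x = -425 (x = -25/(-4 + 5)*17 = -25/1*17 = -25*1*17 = -25*17 = -425)
x/((N(29, -160) - 23828) + 24984) = -425/((-72/29 - 23828) + 24984) = -425/(-691084/29 + 24984) = -425/33452/29 = -425*29/33452 = -12325/33452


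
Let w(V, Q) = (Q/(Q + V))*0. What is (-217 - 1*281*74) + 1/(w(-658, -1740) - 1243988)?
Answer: -26137431869/1243988 ≈ -21011.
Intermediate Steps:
w(V, Q) = 0 (w(V, Q) = (Q/(Q + V))*0 = 0)
(-217 - 1*281*74) + 1/(w(-658, -1740) - 1243988) = (-217 - 1*281*74) + 1/(0 - 1243988) = (-217 - 281*74) + 1/(-1243988) = (-217 - 20794) - 1/1243988 = -21011 - 1/1243988 = -26137431869/1243988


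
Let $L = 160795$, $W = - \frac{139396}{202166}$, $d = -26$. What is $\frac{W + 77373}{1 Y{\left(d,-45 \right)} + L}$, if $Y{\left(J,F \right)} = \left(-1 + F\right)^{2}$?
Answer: $\frac{1117289323}{2352504659} \approx 0.47494$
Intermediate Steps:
$W = - \frac{69698}{101083}$ ($W = \left(-139396\right) \frac{1}{202166} = - \frac{69698}{101083} \approx -0.68951$)
$\frac{W + 77373}{1 Y{\left(d,-45 \right)} + L} = \frac{- \frac{69698}{101083} + 77373}{1 \left(-1 - 45\right)^{2} + 160795} = \frac{7821025261}{101083 \left(1 \left(-46\right)^{2} + 160795\right)} = \frac{7821025261}{101083 \left(1 \cdot 2116 + 160795\right)} = \frac{7821025261}{101083 \left(2116 + 160795\right)} = \frac{7821025261}{101083 \cdot 162911} = \frac{7821025261}{101083} \cdot \frac{1}{162911} = \frac{1117289323}{2352504659}$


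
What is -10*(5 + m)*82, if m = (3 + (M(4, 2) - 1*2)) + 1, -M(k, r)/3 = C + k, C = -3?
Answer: -3280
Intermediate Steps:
M(k, r) = 9 - 3*k (M(k, r) = -3*(-3 + k) = 9 - 3*k)
m = -1 (m = (3 + ((9 - 3*4) - 1*2)) + 1 = (3 + ((9 - 12) - 2)) + 1 = (3 + (-3 - 2)) + 1 = (3 - 5) + 1 = -2 + 1 = -1)
-10*(5 + m)*82 = -10*(5 - 1)*82 = -10*4*82 = -40*82 = -3280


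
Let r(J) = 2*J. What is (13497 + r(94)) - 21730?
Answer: -8045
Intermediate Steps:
(13497 + r(94)) - 21730 = (13497 + 2*94) - 21730 = (13497 + 188) - 21730 = 13685 - 21730 = -8045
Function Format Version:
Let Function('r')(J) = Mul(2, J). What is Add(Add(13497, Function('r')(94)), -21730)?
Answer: -8045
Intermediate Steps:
Add(Add(13497, Function('r')(94)), -21730) = Add(Add(13497, Mul(2, 94)), -21730) = Add(Add(13497, 188), -21730) = Add(13685, -21730) = -8045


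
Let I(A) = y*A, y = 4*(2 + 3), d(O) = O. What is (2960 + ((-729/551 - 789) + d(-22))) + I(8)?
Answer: 1271530/551 ≈ 2307.7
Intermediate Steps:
y = 20 (y = 4*5 = 20)
I(A) = 20*A
(2960 + ((-729/551 - 789) + d(-22))) + I(8) = (2960 + ((-729/551 - 789) - 22)) + 20*8 = (2960 + ((-729*1/551 - 789) - 22)) + 160 = (2960 + ((-729/551 - 789) - 22)) + 160 = (2960 + (-435468/551 - 22)) + 160 = (2960 - 447590/551) + 160 = 1183370/551 + 160 = 1271530/551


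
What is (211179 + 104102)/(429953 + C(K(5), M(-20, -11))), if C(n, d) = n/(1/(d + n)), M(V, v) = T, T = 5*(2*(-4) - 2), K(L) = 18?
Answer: 315281/429377 ≈ 0.73428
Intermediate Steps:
T = -50 (T = 5*(-8 - 2) = 5*(-10) = -50)
M(V, v) = -50
C(n, d) = n*(d + n)
(211179 + 104102)/(429953 + C(K(5), M(-20, -11))) = (211179 + 104102)/(429953 + 18*(-50 + 18)) = 315281/(429953 + 18*(-32)) = 315281/(429953 - 576) = 315281/429377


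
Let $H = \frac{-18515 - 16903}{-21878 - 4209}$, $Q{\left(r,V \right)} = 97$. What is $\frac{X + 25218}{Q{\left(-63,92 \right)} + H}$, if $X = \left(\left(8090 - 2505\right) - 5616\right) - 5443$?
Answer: $\frac{515061728}{2565857} \approx 200.74$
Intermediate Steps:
$H = \frac{35418}{26087}$ ($H = - \frac{35418}{-26087} = \left(-35418\right) \left(- \frac{1}{26087}\right) = \frac{35418}{26087} \approx 1.3577$)
$X = -5474$ ($X = \left(5585 - 5616\right) - 5443 = -31 - 5443 = -5474$)
$\frac{X + 25218}{Q{\left(-63,92 \right)} + H} = \frac{-5474 + 25218}{97 + \frac{35418}{26087}} = \frac{19744}{\frac{2565857}{26087}} = 19744 \cdot \frac{26087}{2565857} = \frac{515061728}{2565857}$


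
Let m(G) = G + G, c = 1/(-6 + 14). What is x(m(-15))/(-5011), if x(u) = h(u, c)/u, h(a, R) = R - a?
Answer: 241/1202640 ≈ 0.00020039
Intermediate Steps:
c = ⅛ (c = 1/8 = ⅛ ≈ 0.12500)
m(G) = 2*G
x(u) = (⅛ - u)/u
x(m(-15))/(-5011) = ((⅛ - 2*(-15))/((2*(-15))))/(-5011) = ((⅛ - 1*(-30))/(-30))*(-1/5011) = -(⅛ + 30)/30*(-1/5011) = -1/30*241/8*(-1/5011) = -241/240*(-1/5011) = 241/1202640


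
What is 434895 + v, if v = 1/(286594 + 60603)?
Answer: 150994239316/347197 ≈ 4.3490e+5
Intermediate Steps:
v = 1/347197 ≈ 2.8802e-6
434895 + v = 434895 + 1/347197 = 150994239316/347197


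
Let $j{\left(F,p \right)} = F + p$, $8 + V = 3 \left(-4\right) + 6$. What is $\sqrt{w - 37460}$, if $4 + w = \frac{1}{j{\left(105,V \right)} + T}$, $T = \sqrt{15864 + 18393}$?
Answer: $\frac{\sqrt{-3409223 - 37464 \sqrt{34257}}}{\sqrt{91 + \sqrt{34257}}} \approx 193.56 i$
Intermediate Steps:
$V = -14$ ($V = -8 + \left(3 \left(-4\right) + 6\right) = -8 + \left(-12 + 6\right) = -8 - 6 = -14$)
$T = \sqrt{34257} \approx 185.09$
$w = -4 + \frac{1}{91 + \sqrt{34257}}$ ($w = -4 + \frac{1}{\left(105 - 14\right) + \sqrt{34257}} = -4 + \frac{1}{91 + \sqrt{34257}} \approx -3.9964$)
$\sqrt{w - 37460} = \sqrt{\left(- \frac{103995}{25976} + \frac{\sqrt{34257}}{25976}\right) - 37460} = \sqrt{- \frac{973164955}{25976} + \frac{\sqrt{34257}}{25976}}$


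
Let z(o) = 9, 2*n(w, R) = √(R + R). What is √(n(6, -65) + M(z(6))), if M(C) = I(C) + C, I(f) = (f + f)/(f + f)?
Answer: √(40 + 2*I*√130)/2 ≈ 3.2795 + 0.86916*I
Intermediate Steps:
n(w, R) = √2*√R/2 (n(w, R) = √(R + R)/2 = √(2*R)/2 = (√2*√R)/2 = √2*√R/2)
I(f) = 1 (I(f) = (2*f)/((2*f)) = (2*f)*(1/(2*f)) = 1)
M(C) = 1 + C
√(n(6, -65) + M(z(6))) = √(√2*√(-65)/2 + (1 + 9)) = √(√2*(I*√65)/2 + 10) = √(I*√130/2 + 10) = √(10 + I*√130/2)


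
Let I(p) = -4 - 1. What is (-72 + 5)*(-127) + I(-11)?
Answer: 8504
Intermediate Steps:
I(p) = -5
(-72 + 5)*(-127) + I(-11) = (-72 + 5)*(-127) - 5 = -67*(-127) - 5 = 8509 - 5 = 8504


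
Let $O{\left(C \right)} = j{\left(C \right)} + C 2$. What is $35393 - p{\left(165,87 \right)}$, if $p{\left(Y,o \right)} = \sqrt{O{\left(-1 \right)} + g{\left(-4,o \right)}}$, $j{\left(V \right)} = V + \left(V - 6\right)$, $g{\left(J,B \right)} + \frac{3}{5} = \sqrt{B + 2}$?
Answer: $35393 - \frac{\sqrt{-265 + 25 \sqrt{89}}}{5} \approx 35393.0 - 1.0798 i$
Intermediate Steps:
$g{\left(J,B \right)} = - \frac{3}{5} + \sqrt{2 + B}$ ($g{\left(J,B \right)} = - \frac{3}{5} + \sqrt{B + 2} = - \frac{3}{5} + \sqrt{2 + B}$)
$j{\left(V \right)} = -6 + 2 V$ ($j{\left(V \right)} = V + \left(V - 6\right) = V + \left(-6 + V\right) = -6 + 2 V$)
$O{\left(C \right)} = -6 + 4 C$ ($O{\left(C \right)} = \left(-6 + 2 C\right) + C 2 = \left(-6 + 2 C\right) + 2 C = -6 + 4 C$)
$p{\left(Y,o \right)} = \sqrt{- \frac{53}{5} + \sqrt{2 + o}}$ ($p{\left(Y,o \right)} = \sqrt{\left(-6 + 4 \left(-1\right)\right) + \left(- \frac{3}{5} + \sqrt{2 + o}\right)} = \sqrt{\left(-6 - 4\right) + \left(- \frac{3}{5} + \sqrt{2 + o}\right)} = \sqrt{-10 + \left(- \frac{3}{5} + \sqrt{2 + o}\right)} = \sqrt{- \frac{53}{5} + \sqrt{2 + o}}$)
$35393 - p{\left(165,87 \right)} = 35393 - \frac{\sqrt{-265 + 25 \sqrt{2 + 87}}}{5} = 35393 - \frac{\sqrt{-265 + 25 \sqrt{89}}}{5}$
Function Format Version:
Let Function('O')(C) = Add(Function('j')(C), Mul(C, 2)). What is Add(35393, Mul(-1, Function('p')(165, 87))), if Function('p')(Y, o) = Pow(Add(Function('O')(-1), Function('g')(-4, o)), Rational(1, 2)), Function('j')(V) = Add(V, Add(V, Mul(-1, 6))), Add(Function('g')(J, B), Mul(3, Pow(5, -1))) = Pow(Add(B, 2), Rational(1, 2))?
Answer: Add(35393, Mul(Rational(-1, 5), Pow(Add(-265, Mul(25, Pow(89, Rational(1, 2)))), Rational(1, 2)))) ≈ Add(35393., Mul(-1.0798, I))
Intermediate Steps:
Function('g')(J, B) = Add(Rational(-3, 5), Pow(Add(2, B), Rational(1, 2))) (Function('g')(J, B) = Add(Rational(-3, 5), Pow(Add(B, 2), Rational(1, 2))) = Add(Rational(-3, 5), Pow(Add(2, B), Rational(1, 2))))
Function('j')(V) = Add(-6, Mul(2, V)) (Function('j')(V) = Add(V, Add(V, -6)) = Add(V, Add(-6, V)) = Add(-6, Mul(2, V)))
Function('O')(C) = Add(-6, Mul(4, C)) (Function('O')(C) = Add(Add(-6, Mul(2, C)), Mul(C, 2)) = Add(Add(-6, Mul(2, C)), Mul(2, C)) = Add(-6, Mul(4, C)))
Function('p')(Y, o) = Pow(Add(Rational(-53, 5), Pow(Add(2, o), Rational(1, 2))), Rational(1, 2)) (Function('p')(Y, o) = Pow(Add(Add(-6, Mul(4, -1)), Add(Rational(-3, 5), Pow(Add(2, o), Rational(1, 2)))), Rational(1, 2)) = Pow(Add(Add(-6, -4), Add(Rational(-3, 5), Pow(Add(2, o), Rational(1, 2)))), Rational(1, 2)) = Pow(Add(-10, Add(Rational(-3, 5), Pow(Add(2, o), Rational(1, 2)))), Rational(1, 2)) = Pow(Add(Rational(-53, 5), Pow(Add(2, o), Rational(1, 2))), Rational(1, 2)))
Add(35393, Mul(-1, Function('p')(165, 87))) = Add(35393, Mul(-1, Mul(Rational(1, 5), Pow(Add(-265, Mul(25, Pow(Add(2, 87), Rational(1, 2)))), Rational(1, 2))))) = Add(35393, Mul(-1, Mul(Rational(1, 5), Pow(Add(-265, Mul(25, Pow(89, Rational(1, 2)))), Rational(1, 2))))) = Add(35393, Mul(Rational(-1, 5), Pow(Add(-265, Mul(25, Pow(89, Rational(1, 2)))), Rational(1, 2))))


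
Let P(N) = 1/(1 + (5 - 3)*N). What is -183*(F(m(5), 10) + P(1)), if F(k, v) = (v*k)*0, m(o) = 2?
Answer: -61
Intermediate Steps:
F(k, v) = 0 (F(k, v) = (k*v)*0 = 0)
P(N) = 1/(1 + 2*N)
-183*(F(m(5), 10) + P(1)) = -183*(0 + 1/(1 + 2*1)) = -183*(0 + 1/(1 + 2)) = -183*(0 + 1/3) = -183*(0 + ⅓) = -183*⅓ = -61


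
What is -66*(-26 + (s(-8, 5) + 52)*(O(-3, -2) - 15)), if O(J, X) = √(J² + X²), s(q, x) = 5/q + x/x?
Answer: 214269/4 - 13827*√13/4 ≈ 41104.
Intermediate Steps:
s(q, x) = 1 + 5/q (s(q, x) = 5/q + 1 = 1 + 5/q)
-66*(-26 + (s(-8, 5) + 52)*(O(-3, -2) - 15)) = -66*(-26 + ((5 - 8)/(-8) + 52)*(√((-3)² + (-2)²) - 15)) = -66*(-26 + (-⅛*(-3) + 52)*(√(9 + 4) - 15)) = -66*(-26 + (3/8 + 52)*(√13 - 15)) = -66*(-26 + 419*(-15 + √13)/8) = -66*(-26 + (-6285/8 + 419*√13/8)) = -66*(-6493/8 + 419*√13/8) = 214269/4 - 13827*√13/4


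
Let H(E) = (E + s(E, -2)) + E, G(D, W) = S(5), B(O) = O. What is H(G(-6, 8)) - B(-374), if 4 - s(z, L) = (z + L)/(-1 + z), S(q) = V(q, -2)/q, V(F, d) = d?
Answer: 13142/35 ≈ 375.49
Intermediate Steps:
S(q) = -2/q
s(z, L) = 4 - (L + z)/(-1 + z) (s(z, L) = 4 - (z + L)/(-1 + z) = 4 - (L + z)/(-1 + z))
G(D, W) = -2/5
H(E) = 2*E + (-2 + 3*E)/(-1 + E) (H(E) = (E + (-4 - 1*(-2) + 3*E)/(-1 + E)) + E = (E + (-4 + 2 + 3*E)/(-1 + E)) + E = (E + (-2 + 3*E)/(-1 + E)) + E = 2*E + (-2 + 3*E)/(-1 + E))
H(G(-6, 8)) - B(-374) = (-2 - 2/5 + 2*(-2/5)**2)/(-1 - 2/5) - 1*(-374) = (-2 - 2/5 + 2*(4/25))/(-7/5) + 374 = -5*(-2 - 2/5 + 8/25)/7 + 374 = -5/7*(-52/25) + 374 = 52/35 + 374 = 13142/35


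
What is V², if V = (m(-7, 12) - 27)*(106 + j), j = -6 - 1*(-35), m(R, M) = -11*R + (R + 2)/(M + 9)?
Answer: 2211350625/49 ≈ 4.5130e+7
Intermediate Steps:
m(R, M) = -11*R + (2 + R)/(9 + M)
j = 29 (j = -6 + 35 = 29)
V = 47025/7 (V = ((2 - 98*(-7) - 11*12*(-7))/(9 + 12) - 27)*(106 + 29) = ((2 + 686 + 924)/21 - 27)*135 = ((1/21)*1612 - 27)*135 = (1612/21 - 27)*135 = (1045/21)*135 = 47025/7 ≈ 6717.9)
V² = (47025/7)² = 2211350625/49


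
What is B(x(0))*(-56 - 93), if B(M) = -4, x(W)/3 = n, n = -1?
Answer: 596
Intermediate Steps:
x(W) = -3 (x(W) = 3*(-1) = -3)
B(x(0))*(-56 - 93) = -4*(-56 - 93) = -4*(-149) = 596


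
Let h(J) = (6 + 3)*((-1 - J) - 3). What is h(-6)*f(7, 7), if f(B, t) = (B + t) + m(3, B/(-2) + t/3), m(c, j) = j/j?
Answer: 270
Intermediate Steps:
h(J) = -36 - 9*J (h(J) = 9*(-4 - J) = -36 - 9*J)
m(c, j) = 1
f(B, t) = 1 + B + t (f(B, t) = (B + t) + 1 = 1 + B + t)
h(-6)*f(7, 7) = (-36 - 9*(-6))*(1 + 7 + 7) = (-36 + 54)*15 = 18*15 = 270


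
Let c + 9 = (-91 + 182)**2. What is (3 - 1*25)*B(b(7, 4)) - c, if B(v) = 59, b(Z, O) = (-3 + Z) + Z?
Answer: -9570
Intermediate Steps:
b(Z, O) = -3 + 2*Z
c = 8272 (c = -9 + (-91 + 182)**2 = -9 + 91**2 = -9 + 8281 = 8272)
(3 - 1*25)*B(b(7, 4)) - c = (3 - 1*25)*59 - 1*8272 = (3 - 25)*59 - 8272 = -22*59 - 8272 = -1298 - 8272 = -9570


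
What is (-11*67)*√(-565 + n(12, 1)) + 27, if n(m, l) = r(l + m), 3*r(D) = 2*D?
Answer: 27 - 737*I*√5007/3 ≈ 27.0 - 17383.0*I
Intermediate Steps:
r(D) = 2*D/3 (r(D) = (2*D)/3 = 2*D/3)
n(m, l) = 2*l/3 + 2*m/3 (n(m, l) = 2*(l + m)/3 = 2*l/3 + 2*m/3)
(-11*67)*√(-565 + n(12, 1)) + 27 = (-11*67)*√(-565 + ((⅔)*1 + (⅔)*12)) + 27 = -737*√(-565 + (⅔ + 8)) + 27 = -737*√(-565 + 26/3) + 27 = -737*I*√5007/3 + 27 = 27 - 737*I*√5007/3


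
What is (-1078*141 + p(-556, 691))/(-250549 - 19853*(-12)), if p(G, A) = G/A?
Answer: 105031174/8508283 ≈ 12.345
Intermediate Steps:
(-1078*141 + p(-556, 691))/(-250549 - 19853*(-12)) = (-1078*141 - 556/691)/(-250549 - 19853*(-12)) = (-151998 - 556*1/691)/(-250549 + 238236) = (-151998 - 556/691)/(-12313) = -105031174/691*(-1/12313) = 105031174/8508283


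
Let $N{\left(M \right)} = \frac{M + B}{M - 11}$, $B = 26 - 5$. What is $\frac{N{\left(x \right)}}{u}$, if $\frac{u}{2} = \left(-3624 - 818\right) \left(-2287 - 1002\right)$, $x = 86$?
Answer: $\frac{107}{2191460700} \approx 4.8826 \cdot 10^{-8}$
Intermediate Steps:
$B = 21$ ($B = 26 - 5 = 21$)
$N{\left(M \right)} = \frac{21 + M}{-11 + M}$ ($N{\left(M \right)} = \frac{M + 21}{M - 11} = \frac{21 + M}{-11 + M}$)
$u = 29219476$ ($u = 2 \left(-3624 - 818\right) \left(-2287 - 1002\right) = 2 \left(\left(-4442\right) \left(-3289\right)\right) = 2 \cdot 14609738 = 29219476$)
$\frac{N{\left(x \right)}}{u} = \frac{\frac{1}{-11 + 86} \left(21 + 86\right)}{29219476} = \frac{1}{75} \cdot 107 \cdot \frac{1}{29219476} = \frac{107}{75} \cdot \frac{1}{29219476} = \frac{107}{2191460700}$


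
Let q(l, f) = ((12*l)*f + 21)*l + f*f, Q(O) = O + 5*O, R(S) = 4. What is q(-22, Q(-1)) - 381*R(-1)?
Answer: -36798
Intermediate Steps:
Q(O) = 6*O
q(l, f) = f**2 + l*(21 + 12*f*l) (q(l, f) = (12*f*l + 21)*l + f**2 = (21 + 12*f*l)*l + f**2 = l*(21 + 12*f*l) + f**2 = f**2 + l*(21 + 12*f*l))
q(-22, Q(-1)) - 381*R(-1) = ((6*(-1))**2 + 21*(-22) + 12*(6*(-1))*(-22)**2) - 381*4 = ((-6)**2 - 462 + 12*(-6)*484) - 1524 = (36 - 462 - 34848) - 1524 = -35274 - 1524 = -36798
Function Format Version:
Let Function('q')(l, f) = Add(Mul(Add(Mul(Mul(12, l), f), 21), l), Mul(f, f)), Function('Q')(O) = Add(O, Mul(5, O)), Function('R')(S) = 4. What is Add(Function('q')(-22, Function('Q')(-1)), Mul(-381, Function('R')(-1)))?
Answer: -36798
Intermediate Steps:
Function('Q')(O) = Mul(6, O)
Function('q')(l, f) = Add(Pow(f, 2), Mul(l, Add(21, Mul(12, f, l)))) (Function('q')(l, f) = Add(Mul(Add(Mul(12, f, l), 21), l), Pow(f, 2)) = Add(Mul(Add(21, Mul(12, f, l)), l), Pow(f, 2)) = Add(Mul(l, Add(21, Mul(12, f, l))), Pow(f, 2)) = Add(Pow(f, 2), Mul(l, Add(21, Mul(12, f, l)))))
Add(Function('q')(-22, Function('Q')(-1)), Mul(-381, Function('R')(-1))) = Add(Add(Pow(Mul(6, -1), 2), Mul(21, -22), Mul(12, Mul(6, -1), Pow(-22, 2))), Mul(-381, 4)) = Add(Add(Pow(-6, 2), -462, Mul(12, -6, 484)), -1524) = Add(Add(36, -462, -34848), -1524) = Add(-35274, -1524) = -36798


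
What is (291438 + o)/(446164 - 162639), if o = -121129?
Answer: 170309/283525 ≈ 0.60068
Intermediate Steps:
(291438 + o)/(446164 - 162639) = (291438 - 121129)/(446164 - 162639) = 170309/283525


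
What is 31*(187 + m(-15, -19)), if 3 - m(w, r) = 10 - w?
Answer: 5115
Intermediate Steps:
m(w, r) = -7 + w (m(w, r) = 3 - (10 - w) = 3 + (-10 + w) = -7 + w)
31*(187 + m(-15, -19)) = 31*(187 + (-7 - 15)) = 31*(187 - 22) = 31*165 = 5115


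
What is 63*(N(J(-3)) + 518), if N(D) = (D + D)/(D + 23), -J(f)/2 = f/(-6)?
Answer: 358911/11 ≈ 32628.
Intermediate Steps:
J(f) = f/3 (J(f) = -2*f/(-6) = -2*f*(-1)/6 = -(-1)*f/3 = f/3)
N(D) = 2*D/(23 + D) (N(D) = (2*D)/(23 + D) = 2*D/(23 + D))
63*(N(J(-3)) + 518) = 63*(2*((⅓)*(-3))/(23 + (⅓)*(-3)) + 518) = 63*(2*(-1)/(23 - 1) + 518) = 63*(2*(-1)/22 + 518) = 63*(2*(-1)*(1/22) + 518) = 63*(-1/11 + 518) = 63*(5697/11) = 358911/11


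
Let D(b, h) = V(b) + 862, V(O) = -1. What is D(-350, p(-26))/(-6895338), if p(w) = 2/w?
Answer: -287/2298446 ≈ -0.00012487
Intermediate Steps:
D(b, h) = 861 (D(b, h) = -1 + 862 = 861)
D(-350, p(-26))/(-6895338) = 861/(-6895338) = 861*(-1/6895338) = -287/2298446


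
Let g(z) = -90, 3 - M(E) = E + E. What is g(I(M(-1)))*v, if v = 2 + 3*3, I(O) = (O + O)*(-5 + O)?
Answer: -990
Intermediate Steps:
M(E) = 3 - 2*E (M(E) = 3 - (E + E) = 3 - 2*E)
I(O) = 2*O*(-5 + O) (I(O) = (2*O)*(-5 + O) = 2*O*(-5 + O))
v = 11 (v = 2 + 9 = 11)
g(I(M(-1)))*v = -90*11 = -990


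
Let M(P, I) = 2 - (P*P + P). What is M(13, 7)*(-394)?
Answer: 70920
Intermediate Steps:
M(P, I) = 2 - P - P² (M(P, I) = 2 - (P² + P) = 2 - (P + P²) = 2 + (-P - P²) = 2 - P - P²)
M(13, 7)*(-394) = (2 - 1*13 - 1*13²)*(-394) = (2 - 13 - 1*169)*(-394) = (2 - 13 - 169)*(-394) = -180*(-394) = 70920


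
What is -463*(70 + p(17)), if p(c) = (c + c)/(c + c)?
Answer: -32873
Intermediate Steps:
p(c) = 1 (p(c) = (2*c)/((2*c)) = (2*c)*(1/(2*c)) = 1)
-463*(70 + p(17)) = -463*(70 + 1) = -463*71 = -32873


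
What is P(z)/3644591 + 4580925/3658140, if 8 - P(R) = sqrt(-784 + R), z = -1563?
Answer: 1113041819453/888828274716 - I*sqrt(2347)/3644591 ≈ 1.2523 - 1.3293e-5*I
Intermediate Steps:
P(R) = 8 - sqrt(-784 + R)
P(z)/3644591 + 4580925/3658140 = (8 - sqrt(-784 - 1563))/3644591 + 4580925/3658140 = (8 - sqrt(-2347))*(1/3644591) + 4580925*(1/3658140) = (8 - I*sqrt(2347))*(1/3644591) + 305395/243876 = (8/3644591 - I*sqrt(2347)/3644591) + 305395/243876 = 1113041819453/888828274716 - I*sqrt(2347)/3644591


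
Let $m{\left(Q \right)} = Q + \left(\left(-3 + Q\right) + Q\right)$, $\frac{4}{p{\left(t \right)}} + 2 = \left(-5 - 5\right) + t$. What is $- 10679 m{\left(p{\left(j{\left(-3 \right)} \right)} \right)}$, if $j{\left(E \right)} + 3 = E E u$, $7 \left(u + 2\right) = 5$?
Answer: $\frac{1142653}{31} \approx 36860.0$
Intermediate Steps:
$u = - \frac{9}{7}$ ($u = -2 + \frac{1}{7} \cdot 5 = -2 + \frac{5}{7} = - \frac{9}{7} \approx -1.2857$)
$j{\left(E \right)} = -3 - \frac{9 E^{2}}{7}$ ($j{\left(E \right)} = -3 + E E \left(- \frac{9}{7}\right) = -3 + E^{2} \left(- \frac{9}{7}\right) = -3 - \frac{9 E^{2}}{7}$)
$p{\left(t \right)} = \frac{4}{-12 + t}$ ($p{\left(t \right)} = \frac{4}{-2 + \left(\left(-5 - 5\right) + t\right)} = \frac{4}{-2 + \left(-10 + t\right)} = \frac{4}{-12 + t}$)
$m{\left(Q \right)} = -3 + 3 Q$ ($m{\left(Q \right)} = Q + \left(-3 + 2 Q\right) = -3 + 3 Q$)
$- 10679 m{\left(p{\left(j{\left(-3 \right)} \right)} \right)} = - 10679 \left(-3 + 3 \frac{4}{-12 - \left(3 + \frac{9 \left(-3\right)^{2}}{7}\right)}\right) = - 10679 \left(-3 + 3 \frac{4}{-12 - \frac{102}{7}}\right) = - 10679 \left(-3 + 3 \frac{4}{- \frac{186}{7}}\right) = - 10679 \left(-3 + 3 \cdot 4 \left(- \frac{7}{186}\right)\right) = - 10679 \left(-3 + 3 \left(- \frac{14}{93}\right)\right) = - 10679 \left(-3 - \frac{14}{31}\right) = \left(-10679\right) \left(- \frac{107}{31}\right) = \frac{1142653}{31}$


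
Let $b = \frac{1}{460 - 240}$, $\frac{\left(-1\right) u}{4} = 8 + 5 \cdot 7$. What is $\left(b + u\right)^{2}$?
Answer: $\frac{1431789921}{48400} \approx 29582.0$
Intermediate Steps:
$u = -172$ ($u = - 4 \left(8 + 5 \cdot 7\right) = - 4 \left(8 + 35\right) = \left(-4\right) 43 = -172$)
$b = \frac{1}{220} \approx 0.0045455$
$\left(b + u\right)^{2} = \left(\frac{1}{220} - 172\right)^{2} = \left(- \frac{37839}{220}\right)^{2} = \frac{1431789921}{48400}$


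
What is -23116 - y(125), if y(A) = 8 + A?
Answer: -23249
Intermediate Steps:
-23116 - y(125) = -23116 - (8 + 125) = -23116 - 1*133 = -23116 - 133 = -23249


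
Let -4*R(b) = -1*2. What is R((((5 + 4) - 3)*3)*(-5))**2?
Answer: 1/4 ≈ 0.25000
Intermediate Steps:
R(b) = 1/2 (R(b) = -(-1)*2/4 = -1/4*(-2) = 1/2)
R((((5 + 4) - 3)*3)*(-5))**2 = (1/2)**2 = 1/4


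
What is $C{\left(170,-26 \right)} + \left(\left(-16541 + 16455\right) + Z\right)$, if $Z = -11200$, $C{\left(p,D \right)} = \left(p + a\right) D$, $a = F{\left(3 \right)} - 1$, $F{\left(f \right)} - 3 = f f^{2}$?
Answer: $-16460$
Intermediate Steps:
$F{\left(f \right)} = 3 + f^{3}$ ($F{\left(f \right)} = 3 + f f^{2} = 3 + f^{3}$)
$a = 29$ ($a = \left(3 + 3^{3}\right) - 1 = \left(3 + 27\right) - 1 = 30 - 1 = 29$)
$C{\left(p,D \right)} = D \left(29 + p\right)$ ($C{\left(p,D \right)} = \left(p + 29\right) D = \left(29 + p\right) D = D \left(29 + p\right)$)
$C{\left(170,-26 \right)} + \left(\left(-16541 + 16455\right) + Z\right) = - 26 \left(29 + 170\right) + \left(\left(-16541 + 16455\right) - 11200\right) = \left(-26\right) 199 - 11286 = -5174 - 11286 = -16460$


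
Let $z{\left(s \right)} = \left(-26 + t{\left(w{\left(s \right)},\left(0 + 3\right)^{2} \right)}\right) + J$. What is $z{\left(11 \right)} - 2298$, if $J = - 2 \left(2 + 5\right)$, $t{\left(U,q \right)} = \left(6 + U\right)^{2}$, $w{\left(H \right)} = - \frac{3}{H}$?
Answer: $- \frac{278929}{121} \approx -2305.2$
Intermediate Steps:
$J = -14$ ($J = \left(-2\right) 7 = -14$)
$z{\left(s \right)} = -40 + \left(6 - \frac{3}{s}\right)^{2}$ ($z{\left(s \right)} = \left(-26 + \left(6 - \frac{3}{s}\right)^{2}\right) - 14 = -40 + \left(6 - \frac{3}{s}\right)^{2}$)
$z{\left(11 \right)} - 2298 = \left(-4 - \frac{36}{11} + \frac{9}{121}\right) - 2298 = - \frac{871}{121} - 2298 = - \frac{278929}{121}$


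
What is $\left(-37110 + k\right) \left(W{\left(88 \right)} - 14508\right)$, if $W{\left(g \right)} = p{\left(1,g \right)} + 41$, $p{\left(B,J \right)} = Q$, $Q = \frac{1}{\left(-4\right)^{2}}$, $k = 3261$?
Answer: $\frac{7835061879}{16} \approx 4.8969 \cdot 10^{8}$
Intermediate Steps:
$Q = \frac{1}{16} \approx 0.0625$
$p{\left(B,J \right)} = \frac{1}{16}$
$W{\left(g \right)} = \frac{657}{16}$ ($W{\left(g \right)} = \frac{1}{16} + 41 = \frac{657}{16}$)
$\left(-37110 + k\right) \left(W{\left(88 \right)} - 14508\right) = \left(-37110 + 3261\right) \left(\frac{657}{16} - 14508\right) = \left(-33849\right) \left(- \frac{231471}{16}\right) = \frac{7835061879}{16}$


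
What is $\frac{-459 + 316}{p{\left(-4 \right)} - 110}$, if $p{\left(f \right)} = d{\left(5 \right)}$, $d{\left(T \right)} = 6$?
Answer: $\frac{11}{8} \approx 1.375$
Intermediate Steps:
$p{\left(f \right)} = 6$
$\frac{-459 + 316}{p{\left(-4 \right)} - 110} = \frac{-459 + 316}{6 - 110} = - \frac{143}{-104} = \left(-143\right) \left(- \frac{1}{104}\right) = \frac{11}{8}$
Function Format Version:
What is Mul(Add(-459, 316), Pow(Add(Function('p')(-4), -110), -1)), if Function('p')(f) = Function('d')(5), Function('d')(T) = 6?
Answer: Rational(11, 8) ≈ 1.3750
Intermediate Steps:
Function('p')(f) = 6
Mul(Add(-459, 316), Pow(Add(Function('p')(-4), -110), -1)) = Mul(Add(-459, 316), Pow(Add(6, -110), -1)) = Mul(-143, Pow(-104, -1)) = Mul(-143, Rational(-1, 104)) = Rational(11, 8)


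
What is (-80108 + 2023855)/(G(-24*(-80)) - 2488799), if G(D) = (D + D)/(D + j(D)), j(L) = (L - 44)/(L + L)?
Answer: -3583626087743/4588517877131 ≈ -0.78100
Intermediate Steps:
j(L) = (-44 + L)/(2*L) (j(L) = (-44 + L)/((2*L)) = (-44 + L)*(1/(2*L)) = (-44 + L)/(2*L))
G(D) = 2*D/(D + (-44 + D)/(2*D)) (G(D) = (D + D)/(D + (-44 + D)/(2*D)) = (2*D)/(D + (-44 + D)/(2*D)) = 2*D/(D + (-44 + D)/(2*D)))
(-80108 + 2023855)/(G(-24*(-80)) - 2488799) = (-80108 + 2023855)/(4*(-24*(-80))**2/(-44 - 24*(-80) + 2*(-24*(-80))**2) - 2488799) = 1943747/(4*1920**2/(-44 + 1920 + 2*1920**2) - 2488799) = 1943747/(4*3686400/(-44 + 1920 + 2*3686400) - 2488799) = 1943747/(4*3686400/(-44 + 1920 + 7372800) - 2488799) = 1943747/(4*3686400/7374676 - 2488799) = 1943747/(4*3686400*(1/7374676) - 2488799) = 1943747/(3686400/1843669 - 2488799) = 1943747/(-4588517877131/1843669) = 1943747*(-1843669/4588517877131) = -3583626087743/4588517877131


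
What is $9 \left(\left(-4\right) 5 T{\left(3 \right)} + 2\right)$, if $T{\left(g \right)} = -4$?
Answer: $738$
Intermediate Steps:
$9 \left(\left(-4\right) 5 T{\left(3 \right)} + 2\right) = 9 \left(\left(-4\right) 5 \left(-4\right) + 2\right) = 9 \left(\left(-20\right) \left(-4\right) + 2\right) = 9 \left(80 + 2\right) = 9 \cdot 82 = 738$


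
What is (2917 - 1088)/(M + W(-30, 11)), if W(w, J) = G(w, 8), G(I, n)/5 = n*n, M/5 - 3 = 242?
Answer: 1829/1545 ≈ 1.1838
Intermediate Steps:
M = 1225 (M = 15 + 5*242 = 15 + 1210 = 1225)
G(I, n) = 5*n² (G(I, n) = 5*(n*n) = 5*n²)
W(w, J) = 320 (W(w, J) = 5*8² = 5*64 = 320)
(2917 - 1088)/(M + W(-30, 11)) = (2917 - 1088)/(1225 + 320) = 1829/1545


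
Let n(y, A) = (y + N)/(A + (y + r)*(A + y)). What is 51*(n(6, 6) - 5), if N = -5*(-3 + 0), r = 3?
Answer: -9333/38 ≈ -245.61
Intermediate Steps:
N = 15 (N = -5*(-3) = 15)
n(y, A) = (15 + y)/(A + (3 + y)*(A + y)) (n(y, A) = (y + 15)/(A + (y + 3)*(A + y)) = (15 + y)/(A + (3 + y)*(A + y)))
51*(n(6, 6) - 5) = 51*((15 + 6)/(6² + 3*6 + 4*6 + 6*6) - 5) = 51*(21/(36 + 18 + 24 + 36) - 5) = 51*(21/114 - 5) = 51*((1/114)*21 - 5) = 51*(7/38 - 5) = 51*(-183/38) = -9333/38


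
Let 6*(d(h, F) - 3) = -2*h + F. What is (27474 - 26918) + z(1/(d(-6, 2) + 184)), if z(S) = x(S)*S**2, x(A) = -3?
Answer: 179378917/322624 ≈ 556.00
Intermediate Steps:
d(h, F) = 3 - h/3 + F/6 (d(h, F) = 3 + (-2*h + F)/6 = 3 + (F - 2*h)/6 = 3 + (-h/3 + F/6) = 3 - h/3 + F/6)
z(S) = -3*S**2
(27474 - 26918) + z(1/(d(-6, 2) + 184)) = (27474 - 26918) - 3/((3 - 1/3*(-6) + (1/6)*2) + 184)**2 = 556 - 3/((3 + 2 + 1/3) + 184)**2 = 556 - 3/(16/3 + 184)**2 = 556 - 3*(1/(568/3))**2 = 556 - 3*(3/568)**2 = 556 - 3*9/322624 = 556 - 27/322624 = 179378917/322624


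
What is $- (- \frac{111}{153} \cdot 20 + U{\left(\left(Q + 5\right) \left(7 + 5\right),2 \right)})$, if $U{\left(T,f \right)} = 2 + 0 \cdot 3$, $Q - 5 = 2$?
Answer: $\frac{638}{51} \approx 12.51$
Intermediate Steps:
$Q = 7$ ($Q = 5 + 2 = 7$)
$U{\left(T,f \right)} = 2$ ($U{\left(T,f \right)} = 2 + 0 = 2$)
$- (- \frac{111}{153} \cdot 20 + U{\left(\left(Q + 5\right) \left(7 + 5\right),2 \right)}) = - (- \frac{111}{153} \cdot 20 + 2) = - (\left(-111\right) \frac{1}{153} \cdot 20 + 2) = - (\left(- \frac{37}{51}\right) 20 + 2) = - (- \frac{740}{51} + 2) = \left(-1\right) \left(- \frac{638}{51}\right) = \frac{638}{51}$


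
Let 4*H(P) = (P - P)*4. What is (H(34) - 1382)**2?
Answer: 1909924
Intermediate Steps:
H(P) = 0 (H(P) = ((P - P)*4)/4 = (0*4)/4 = (1/4)*0 = 0)
(H(34) - 1382)**2 = (0 - 1382)**2 = (-1382)**2 = 1909924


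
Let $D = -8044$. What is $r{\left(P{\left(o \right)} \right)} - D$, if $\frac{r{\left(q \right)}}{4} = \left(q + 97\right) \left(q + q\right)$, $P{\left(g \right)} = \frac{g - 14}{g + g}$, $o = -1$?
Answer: $14314$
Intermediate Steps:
$P{\left(g \right)} = \frac{-14 + g}{2 g}$
$r{\left(q \right)} = 8 q \left(97 + q\right)$ ($r{\left(q \right)} = 4 \left(q + 97\right) \left(q + q\right) = 4 \left(97 + q\right) 2 q = 4 \cdot 2 q \left(97 + q\right) = 8 q \left(97 + q\right)$)
$r{\left(P{\left(o \right)} \right)} - D = 8 \frac{-14 - 1}{2 \left(-1\right)} \left(97 + \frac{-14 - 1}{2 \left(-1\right)}\right) - -8044 = 8 \cdot \frac{1}{2} \left(-1\right) \left(-15\right) \left(97 + \frac{1}{2} \left(-1\right) \left(-15\right)\right) + 8044 = 8 \cdot \frac{15}{2} \left(97 + \frac{15}{2}\right) + 8044 = 8 \cdot \frac{15}{2} \cdot \frac{209}{2} + 8044 = 6270 + 8044 = 14314$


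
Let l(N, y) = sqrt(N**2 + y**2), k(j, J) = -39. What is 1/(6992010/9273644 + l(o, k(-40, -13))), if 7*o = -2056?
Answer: -158861458381878/18497141466609306527 + 150500827817788*sqrt(4301665)/92485707333046532635 ≈ 0.0033665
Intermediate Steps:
o = -2056/7 (o = (1/7)*(-2056) = -2056/7 ≈ -293.71)
1/(6992010/9273644 + l(o, k(-40, -13))) = 1/(6992010/9273644 + sqrt((-2056/7)**2 + (-39)**2)) = 1/(6992010*(1/9273644) + sqrt(4227136/49 + 1521)) = 1/(3496005/4636822 + sqrt(4301665/49)) = 1/(3496005/4636822 + sqrt(4301665)/7)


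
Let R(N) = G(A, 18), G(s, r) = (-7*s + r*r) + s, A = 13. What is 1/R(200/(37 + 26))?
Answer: 1/246 ≈ 0.0040650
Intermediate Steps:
G(s, r) = r² - 6*s (G(s, r) = (-7*s + r²) + s = (r² - 7*s) + s = r² - 6*s)
R(N) = 246 (R(N) = 18² - 6*13 = 324 - 78 = 246)
1/R(200/(37 + 26)) = 1/246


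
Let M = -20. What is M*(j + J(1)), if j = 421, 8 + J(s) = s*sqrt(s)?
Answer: -8280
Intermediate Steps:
J(s) = -8 + s**(3/2) (J(s) = -8 + s*sqrt(s) = -8 + s**(3/2))
M*(j + J(1)) = -20*(421 + (-8 + 1**(3/2))) = -20*(421 + (-8 + 1)) = -20*(421 - 7) = -20*414 = -8280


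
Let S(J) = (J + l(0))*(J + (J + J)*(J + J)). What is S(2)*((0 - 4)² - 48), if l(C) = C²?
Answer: -1152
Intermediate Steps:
S(J) = J*(J + 4*J²) (S(J) = (J + 0²)*(J + (J + J)*(J + J)) = (J + 0)*(J + (2*J)*(2*J)) = J*(J + 4*J²))
S(2)*((0 - 4)² - 48) = (2²*(1 + 4*2))*((0 - 4)² - 48) = (4*(1 + 8))*((-4)² - 48) = (4*9)*(16 - 48) = 36*(-32) = -1152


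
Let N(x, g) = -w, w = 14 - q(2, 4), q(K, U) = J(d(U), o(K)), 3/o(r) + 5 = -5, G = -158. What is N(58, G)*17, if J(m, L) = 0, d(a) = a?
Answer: -238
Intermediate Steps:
o(r) = -3/10 (o(r) = 3/(-5 - 5) = 3/(-10) = 3*(-1/10) = -3/10)
q(K, U) = 0
w = 14 (w = 14 - 1*0 = 14 + 0 = 14)
N(x, g) = -14 (N(x, g) = -1*14 = -14)
N(58, G)*17 = -14*17 = -238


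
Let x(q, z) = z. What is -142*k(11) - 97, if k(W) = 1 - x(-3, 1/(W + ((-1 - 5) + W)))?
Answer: -1841/8 ≈ -230.13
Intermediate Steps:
k(W) = 1 - 1/(-6 + 2*W) (k(W) = 1 - 1/(W + ((-1 - 5) + W)) = 1 - 1/(W + (-6 + W)) = 1 - 1/(-6 + 2*W))
-142*k(11) - 97 = -142*(-7/2 + 11)/(-3 + 11) - 97 = -142*15/(8*2) - 97 = -71*15/(4*2) - 97 = -142*15/16 - 97 = -1065/8 - 97 = -1841/8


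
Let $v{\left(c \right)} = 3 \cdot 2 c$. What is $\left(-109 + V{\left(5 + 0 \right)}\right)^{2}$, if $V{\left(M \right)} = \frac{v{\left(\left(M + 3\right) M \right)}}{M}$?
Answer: $3721$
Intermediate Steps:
$v{\left(c \right)} = 6 c$
$V{\left(M \right)} = 18 + 6 M$ ($V{\left(M \right)} = \frac{6 \left(M + 3\right) M}{M} = \frac{6 \left(3 + M\right) M}{M} = \frac{6 M \left(3 + M\right)}{M} = 18 + 6 M$)
$\left(-109 + V{\left(5 + 0 \right)}\right)^{2} = \left(-109 + \left(18 + 6 \left(5 + 0\right)\right)\right)^{2} = \left(-109 + \left(18 + 6 \cdot 5\right)\right)^{2} = \left(-109 + \left(18 + 30\right)\right)^{2} = \left(-109 + 48\right)^{2} = \left(-61\right)^{2} = 3721$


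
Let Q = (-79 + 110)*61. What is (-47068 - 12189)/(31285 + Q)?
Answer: -5387/3016 ≈ -1.7861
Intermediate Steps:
Q = 1891 (Q = 31*61 = 1891)
(-47068 - 12189)/(31285 + Q) = (-47068 - 12189)/(31285 + 1891) = -59257/33176 = -59257*1/33176 = -5387/3016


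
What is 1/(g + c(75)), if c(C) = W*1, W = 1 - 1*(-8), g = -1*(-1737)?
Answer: 1/1746 ≈ 0.00057274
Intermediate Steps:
g = 1737
W = 9 (W = 1 + 8 = 9)
c(C) = 9 (c(C) = 9*1 = 9)
1/(g + c(75)) = 1/(1737 + 9) = 1/1746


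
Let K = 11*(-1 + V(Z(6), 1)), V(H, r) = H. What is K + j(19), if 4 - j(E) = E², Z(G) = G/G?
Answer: -357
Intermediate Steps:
Z(G) = 1
K = 0 (K = 11*(-1 + 1) = 11*0 = 0)
j(E) = 4 - E²
K + j(19) = 0 + (4 - 1*19²) = 0 + (4 - 1*361) = 0 + (4 - 361) = 0 - 357 = -357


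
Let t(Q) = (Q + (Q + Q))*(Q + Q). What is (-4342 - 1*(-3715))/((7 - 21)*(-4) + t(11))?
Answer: -627/782 ≈ -0.80179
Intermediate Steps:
t(Q) = 6*Q**2 (t(Q) = (Q + 2*Q)*(2*Q) = (3*Q)*(2*Q) = 6*Q**2)
(-4342 - 1*(-3715))/((7 - 21)*(-4) + t(11)) = (-4342 - 1*(-3715))/((7 - 21)*(-4) + 6*11**2) = (-4342 + 3715)/(-14*(-4) + 6*121) = -627/(56 + 726) = -627/782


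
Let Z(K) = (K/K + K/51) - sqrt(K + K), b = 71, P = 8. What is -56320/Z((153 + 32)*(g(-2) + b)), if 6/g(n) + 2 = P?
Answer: -4267310080/12165889 - 195317760*sqrt(185)/12165889 ≈ -569.13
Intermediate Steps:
g(n) = 1 (g(n) = 6/(-2 + 8) = 6/6 = 6*(1/6) = 1)
Z(K) = 1 + K/51 - sqrt(2)*sqrt(K) (Z(K) = (1 + K*(1/51)) - sqrt(2*K) = (1 + K/51) - sqrt(2)*sqrt(K) = 1 + K/51 - sqrt(2)*sqrt(K))
-56320/Z((153 + 32)*(g(-2) + b)) = -56320/(1 + ((153 + 32)*(1 + 71))/51 - sqrt(2)*sqrt((153 + 32)*(1 + 71))) = -56320/(1 + (185*72)/51 - sqrt(2)*sqrt(185*72)) = -56320/(1 + (1/51)*13320 - sqrt(2)*sqrt(13320)) = -56320/(1 + 4440/17 - sqrt(2)*6*sqrt(370)) = -56320/(1 + 4440/17 - 12*sqrt(185)) = -56320/(4457/17 - 12*sqrt(185))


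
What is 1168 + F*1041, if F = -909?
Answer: -945101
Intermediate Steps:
1168 + F*1041 = 1168 - 909*1041 = 1168 - 946269 = -945101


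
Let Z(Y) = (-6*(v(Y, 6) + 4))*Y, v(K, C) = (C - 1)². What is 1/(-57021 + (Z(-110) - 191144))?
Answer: -1/229025 ≈ -4.3663e-6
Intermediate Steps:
v(K, C) = (-1 + C)²
Z(Y) = -174*Y (Z(Y) = (-6*((-1 + 6)² + 4))*Y = (-6*(5² + 4))*Y = (-6*(25 + 4))*Y = (-6*29)*Y = -174*Y)
1/(-57021 + (Z(-110) - 191144)) = 1/(-57021 + (-174*(-110) - 191144)) = 1/(-57021 + (19140 - 191144)) = 1/(-57021 - 172004) = 1/(-229025) = -1/229025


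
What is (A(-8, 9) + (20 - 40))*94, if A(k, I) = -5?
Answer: -2350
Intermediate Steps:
(A(-8, 9) + (20 - 40))*94 = (-5 + (20 - 40))*94 = (-5 - 20)*94 = -25*94 = -2350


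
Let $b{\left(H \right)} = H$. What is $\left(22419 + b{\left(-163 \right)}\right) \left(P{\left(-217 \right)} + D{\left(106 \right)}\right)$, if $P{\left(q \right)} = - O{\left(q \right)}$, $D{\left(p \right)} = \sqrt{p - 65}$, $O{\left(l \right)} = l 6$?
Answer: $28977312 + 22256 \sqrt{41} \approx 2.912 \cdot 10^{7}$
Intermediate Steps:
$O{\left(l \right)} = 6 l$
$D{\left(p \right)} = \sqrt{-65 + p}$
$P{\left(q \right)} = - 6 q$
$\left(22419 + b{\left(-163 \right)}\right) \left(P{\left(-217 \right)} + D{\left(106 \right)}\right) = \left(22419 - 163\right) \left(\left(-6\right) \left(-217\right) + \sqrt{-65 + 106}\right) = 22256 \left(1302 + \sqrt{41}\right) = 28977312 + 22256 \sqrt{41}$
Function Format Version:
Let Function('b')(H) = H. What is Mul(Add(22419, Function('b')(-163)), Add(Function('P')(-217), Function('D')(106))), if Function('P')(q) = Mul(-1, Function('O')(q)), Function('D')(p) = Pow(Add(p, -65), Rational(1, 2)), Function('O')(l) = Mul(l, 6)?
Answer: Add(28977312, Mul(22256, Pow(41, Rational(1, 2)))) ≈ 2.9120e+7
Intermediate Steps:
Function('O')(l) = Mul(6, l)
Function('D')(p) = Pow(Add(-65, p), Rational(1, 2))
Function('P')(q) = Mul(-6, q) (Function('P')(q) = Mul(-1, Mul(6, q)) = Mul(-6, q))
Mul(Add(22419, Function('b')(-163)), Add(Function('P')(-217), Function('D')(106))) = Mul(Add(22419, -163), Add(Mul(-6, -217), Pow(Add(-65, 106), Rational(1, 2)))) = Mul(22256, Add(1302, Pow(41, Rational(1, 2)))) = Add(28977312, Mul(22256, Pow(41, Rational(1, 2))))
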